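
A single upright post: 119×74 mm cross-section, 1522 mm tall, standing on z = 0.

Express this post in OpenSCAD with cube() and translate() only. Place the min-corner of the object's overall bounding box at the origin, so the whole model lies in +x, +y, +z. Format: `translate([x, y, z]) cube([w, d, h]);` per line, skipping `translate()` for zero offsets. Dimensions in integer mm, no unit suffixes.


cube([119, 74, 1522]);


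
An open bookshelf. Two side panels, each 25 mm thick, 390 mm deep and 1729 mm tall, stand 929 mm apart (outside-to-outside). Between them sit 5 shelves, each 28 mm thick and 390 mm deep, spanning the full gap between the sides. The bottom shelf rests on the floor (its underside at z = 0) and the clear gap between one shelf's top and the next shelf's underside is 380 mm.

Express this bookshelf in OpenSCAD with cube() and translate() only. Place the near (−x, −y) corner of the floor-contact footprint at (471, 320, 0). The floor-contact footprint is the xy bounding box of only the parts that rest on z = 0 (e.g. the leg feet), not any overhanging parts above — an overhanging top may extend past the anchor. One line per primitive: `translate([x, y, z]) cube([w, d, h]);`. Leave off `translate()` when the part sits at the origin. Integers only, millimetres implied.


translate([471, 320, 0]) cube([25, 390, 1729]);
translate([1375, 320, 0]) cube([25, 390, 1729]);
translate([496, 320, 0]) cube([879, 390, 28]);
translate([496, 320, 408]) cube([879, 390, 28]);
translate([496, 320, 816]) cube([879, 390, 28]);
translate([496, 320, 1224]) cube([879, 390, 28]);
translate([496, 320, 1632]) cube([879, 390, 28]);


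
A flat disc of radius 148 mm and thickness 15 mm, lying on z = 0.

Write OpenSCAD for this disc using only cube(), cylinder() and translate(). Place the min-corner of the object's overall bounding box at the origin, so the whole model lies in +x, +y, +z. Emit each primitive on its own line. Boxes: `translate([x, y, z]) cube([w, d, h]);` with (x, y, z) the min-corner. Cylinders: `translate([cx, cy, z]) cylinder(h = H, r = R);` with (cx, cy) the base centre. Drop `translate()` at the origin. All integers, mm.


translate([148, 148, 0]) cylinder(h = 15, r = 148);


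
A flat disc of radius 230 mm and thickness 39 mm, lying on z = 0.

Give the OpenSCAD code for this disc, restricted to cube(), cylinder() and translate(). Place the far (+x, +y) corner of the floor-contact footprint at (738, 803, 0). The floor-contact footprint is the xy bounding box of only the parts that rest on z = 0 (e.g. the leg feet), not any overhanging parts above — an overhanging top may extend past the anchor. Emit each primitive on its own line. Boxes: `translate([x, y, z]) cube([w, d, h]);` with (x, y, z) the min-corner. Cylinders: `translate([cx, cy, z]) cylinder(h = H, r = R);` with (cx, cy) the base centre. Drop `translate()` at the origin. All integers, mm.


translate([508, 573, 0]) cylinder(h = 39, r = 230);


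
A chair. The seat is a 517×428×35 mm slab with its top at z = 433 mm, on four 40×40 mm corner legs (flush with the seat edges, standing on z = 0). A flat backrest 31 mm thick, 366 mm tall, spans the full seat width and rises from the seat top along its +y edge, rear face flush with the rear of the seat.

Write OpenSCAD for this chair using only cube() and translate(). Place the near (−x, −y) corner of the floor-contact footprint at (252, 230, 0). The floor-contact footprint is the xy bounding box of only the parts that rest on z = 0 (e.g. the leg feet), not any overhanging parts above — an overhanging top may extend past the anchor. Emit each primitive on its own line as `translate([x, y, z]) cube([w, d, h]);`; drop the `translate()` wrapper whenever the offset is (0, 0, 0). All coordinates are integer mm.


// leg_h = 433 - 35 = 398
translate([252, 230, 398]) cube([517, 428, 35]);
translate([252, 230, 0]) cube([40, 40, 398]);
translate([729, 230, 0]) cube([40, 40, 398]);
translate([252, 618, 0]) cube([40, 40, 398]);
translate([729, 618, 0]) cube([40, 40, 398]);
translate([252, 627, 433]) cube([517, 31, 366]);


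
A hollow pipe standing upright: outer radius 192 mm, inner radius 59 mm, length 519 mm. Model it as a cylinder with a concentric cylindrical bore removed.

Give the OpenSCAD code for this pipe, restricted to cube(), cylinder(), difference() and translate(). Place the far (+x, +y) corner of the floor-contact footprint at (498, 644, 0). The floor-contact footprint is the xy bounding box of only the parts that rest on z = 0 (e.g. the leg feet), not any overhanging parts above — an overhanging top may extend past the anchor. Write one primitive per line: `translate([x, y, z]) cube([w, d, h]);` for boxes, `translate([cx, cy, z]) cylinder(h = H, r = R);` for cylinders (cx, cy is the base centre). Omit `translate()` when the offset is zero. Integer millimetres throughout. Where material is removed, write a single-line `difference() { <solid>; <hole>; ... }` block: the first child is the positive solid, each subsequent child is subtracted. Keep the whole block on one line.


difference() { translate([306, 452, 0]) cylinder(h = 519, r = 192); translate([306, 452, 0]) cylinder(h = 519, r = 59); }


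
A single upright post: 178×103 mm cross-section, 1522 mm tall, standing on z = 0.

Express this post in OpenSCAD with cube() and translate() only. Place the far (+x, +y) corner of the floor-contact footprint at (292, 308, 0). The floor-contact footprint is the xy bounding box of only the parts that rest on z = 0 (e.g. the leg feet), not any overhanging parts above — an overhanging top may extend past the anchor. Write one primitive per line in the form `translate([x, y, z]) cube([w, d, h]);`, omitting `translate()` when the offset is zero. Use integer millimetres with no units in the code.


translate([114, 205, 0]) cube([178, 103, 1522]);


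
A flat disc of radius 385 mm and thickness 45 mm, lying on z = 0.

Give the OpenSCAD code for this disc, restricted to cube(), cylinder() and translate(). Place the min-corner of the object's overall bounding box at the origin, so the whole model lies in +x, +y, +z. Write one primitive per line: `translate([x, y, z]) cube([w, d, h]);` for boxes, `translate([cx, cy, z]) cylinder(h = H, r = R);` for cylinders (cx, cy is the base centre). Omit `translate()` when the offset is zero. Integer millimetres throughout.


translate([385, 385, 0]) cylinder(h = 45, r = 385);


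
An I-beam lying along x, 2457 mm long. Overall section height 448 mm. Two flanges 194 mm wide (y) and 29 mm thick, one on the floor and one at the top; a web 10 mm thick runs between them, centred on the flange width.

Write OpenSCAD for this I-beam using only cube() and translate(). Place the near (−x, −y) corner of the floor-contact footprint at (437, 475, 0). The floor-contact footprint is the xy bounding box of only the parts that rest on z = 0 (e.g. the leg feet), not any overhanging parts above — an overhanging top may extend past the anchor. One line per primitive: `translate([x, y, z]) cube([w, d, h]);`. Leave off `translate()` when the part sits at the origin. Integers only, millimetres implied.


translate([437, 475, 0]) cube([2457, 194, 29]);
translate([437, 567, 29]) cube([2457, 10, 390]);
translate([437, 475, 419]) cube([2457, 194, 29]);


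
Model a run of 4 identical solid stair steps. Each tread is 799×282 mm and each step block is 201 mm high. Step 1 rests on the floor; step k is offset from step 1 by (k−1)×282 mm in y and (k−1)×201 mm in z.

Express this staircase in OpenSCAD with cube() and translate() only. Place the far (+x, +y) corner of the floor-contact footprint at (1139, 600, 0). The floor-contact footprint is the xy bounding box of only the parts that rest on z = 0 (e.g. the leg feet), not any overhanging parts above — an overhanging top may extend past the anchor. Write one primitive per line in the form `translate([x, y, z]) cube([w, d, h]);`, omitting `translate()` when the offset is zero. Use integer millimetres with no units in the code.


translate([340, 318, 0]) cube([799, 282, 201]);
translate([340, 600, 201]) cube([799, 282, 201]);
translate([340, 882, 402]) cube([799, 282, 201]);
translate([340, 1164, 603]) cube([799, 282, 201]);


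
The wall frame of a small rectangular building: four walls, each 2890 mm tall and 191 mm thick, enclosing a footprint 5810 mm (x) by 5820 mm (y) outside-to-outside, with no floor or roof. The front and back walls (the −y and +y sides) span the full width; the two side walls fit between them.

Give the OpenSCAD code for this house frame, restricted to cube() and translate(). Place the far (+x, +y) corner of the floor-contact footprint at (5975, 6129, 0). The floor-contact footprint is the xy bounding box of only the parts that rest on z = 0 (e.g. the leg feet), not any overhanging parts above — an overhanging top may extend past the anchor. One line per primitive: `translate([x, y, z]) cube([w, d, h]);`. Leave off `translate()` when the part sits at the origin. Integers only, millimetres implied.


translate([165, 309, 0]) cube([5810, 191, 2890]);
translate([165, 5938, 0]) cube([5810, 191, 2890]);
translate([165, 500, 0]) cube([191, 5438, 2890]);
translate([5784, 500, 0]) cube([191, 5438, 2890]);


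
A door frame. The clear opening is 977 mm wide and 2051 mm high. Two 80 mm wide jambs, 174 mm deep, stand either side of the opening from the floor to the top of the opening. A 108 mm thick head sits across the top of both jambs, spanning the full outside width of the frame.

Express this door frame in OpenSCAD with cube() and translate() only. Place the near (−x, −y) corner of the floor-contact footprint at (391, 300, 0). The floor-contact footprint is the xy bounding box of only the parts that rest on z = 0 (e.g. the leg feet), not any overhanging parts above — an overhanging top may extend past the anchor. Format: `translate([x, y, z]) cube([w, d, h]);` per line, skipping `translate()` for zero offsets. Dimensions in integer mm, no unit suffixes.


translate([391, 300, 0]) cube([80, 174, 2051]);
translate([1448, 300, 0]) cube([80, 174, 2051]);
translate([391, 300, 2051]) cube([1137, 174, 108]);


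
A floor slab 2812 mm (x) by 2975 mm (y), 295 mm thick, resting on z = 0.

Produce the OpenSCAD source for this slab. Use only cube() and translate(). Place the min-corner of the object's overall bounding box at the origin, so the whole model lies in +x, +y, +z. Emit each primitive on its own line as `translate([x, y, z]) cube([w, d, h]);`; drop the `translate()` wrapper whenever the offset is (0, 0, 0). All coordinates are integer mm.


cube([2812, 2975, 295]);


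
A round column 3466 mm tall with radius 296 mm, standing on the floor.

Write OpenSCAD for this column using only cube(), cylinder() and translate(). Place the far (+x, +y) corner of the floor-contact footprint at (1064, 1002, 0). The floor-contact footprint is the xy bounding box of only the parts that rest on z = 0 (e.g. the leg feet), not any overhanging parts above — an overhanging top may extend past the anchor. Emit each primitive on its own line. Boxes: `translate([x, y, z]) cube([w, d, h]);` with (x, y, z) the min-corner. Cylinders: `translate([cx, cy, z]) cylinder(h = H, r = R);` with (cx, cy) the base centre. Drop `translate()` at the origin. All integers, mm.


translate([768, 706, 0]) cylinder(h = 3466, r = 296);


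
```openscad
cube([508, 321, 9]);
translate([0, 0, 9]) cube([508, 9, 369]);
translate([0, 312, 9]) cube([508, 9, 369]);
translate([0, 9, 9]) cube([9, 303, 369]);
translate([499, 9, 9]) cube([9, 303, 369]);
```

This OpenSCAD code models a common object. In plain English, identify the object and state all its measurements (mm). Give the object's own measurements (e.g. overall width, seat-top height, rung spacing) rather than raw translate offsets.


An open-topped rectangular box: outside dimensions 508×321×378 mm, with a uniform wall and base thickness of 9 mm. The base is a full 508×321 slab on the floor; four walls sit on top of the base. The front and back walls (the −y and +y sides) span the full width; the two side walls fit between them.


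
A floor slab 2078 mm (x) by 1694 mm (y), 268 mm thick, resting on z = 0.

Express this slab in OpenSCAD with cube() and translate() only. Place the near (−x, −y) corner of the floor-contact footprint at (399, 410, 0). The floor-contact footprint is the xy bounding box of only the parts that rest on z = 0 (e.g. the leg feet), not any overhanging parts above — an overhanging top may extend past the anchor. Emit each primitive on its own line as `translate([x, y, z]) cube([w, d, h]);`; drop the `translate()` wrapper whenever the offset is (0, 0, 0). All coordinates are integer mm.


translate([399, 410, 0]) cube([2078, 1694, 268]);


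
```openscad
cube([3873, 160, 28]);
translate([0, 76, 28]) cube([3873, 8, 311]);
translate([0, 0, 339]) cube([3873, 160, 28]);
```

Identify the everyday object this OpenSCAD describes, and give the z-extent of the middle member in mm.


An I-beam. The web height is 311 mm.

Two wide flanges with a thin centred web — an I-beam. Overall 367 mm minus two 28 mm flanges gives a web of 367 − 2·28 = 311 mm.


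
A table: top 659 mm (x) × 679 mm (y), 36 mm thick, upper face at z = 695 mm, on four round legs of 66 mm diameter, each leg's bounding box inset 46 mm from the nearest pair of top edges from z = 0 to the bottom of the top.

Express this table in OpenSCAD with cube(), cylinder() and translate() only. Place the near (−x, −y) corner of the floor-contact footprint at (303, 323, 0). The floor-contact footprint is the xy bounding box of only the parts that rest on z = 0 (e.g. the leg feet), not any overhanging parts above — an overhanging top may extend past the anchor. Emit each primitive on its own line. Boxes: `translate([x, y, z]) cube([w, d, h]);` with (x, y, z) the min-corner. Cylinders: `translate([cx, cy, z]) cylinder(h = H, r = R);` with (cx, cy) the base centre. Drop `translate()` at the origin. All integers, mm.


translate([257, 277, 659]) cube([659, 679, 36]);
translate([336, 356, 0]) cylinder(h = 659, r = 33);
translate([837, 356, 0]) cylinder(h = 659, r = 33);
translate([336, 877, 0]) cylinder(h = 659, r = 33);
translate([837, 877, 0]) cylinder(h = 659, r = 33);


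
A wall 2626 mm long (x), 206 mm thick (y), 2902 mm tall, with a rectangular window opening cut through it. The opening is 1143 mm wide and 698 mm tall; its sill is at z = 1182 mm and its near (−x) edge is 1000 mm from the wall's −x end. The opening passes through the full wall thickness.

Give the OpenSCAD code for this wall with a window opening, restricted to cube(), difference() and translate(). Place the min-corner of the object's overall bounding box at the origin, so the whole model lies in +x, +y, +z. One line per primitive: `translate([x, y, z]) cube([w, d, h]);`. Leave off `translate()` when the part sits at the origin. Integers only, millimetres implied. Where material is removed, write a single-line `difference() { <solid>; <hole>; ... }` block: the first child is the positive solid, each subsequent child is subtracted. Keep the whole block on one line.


difference() { cube([2626, 206, 2902]); translate([1000, 0, 1182]) cube([1143, 206, 698]); }


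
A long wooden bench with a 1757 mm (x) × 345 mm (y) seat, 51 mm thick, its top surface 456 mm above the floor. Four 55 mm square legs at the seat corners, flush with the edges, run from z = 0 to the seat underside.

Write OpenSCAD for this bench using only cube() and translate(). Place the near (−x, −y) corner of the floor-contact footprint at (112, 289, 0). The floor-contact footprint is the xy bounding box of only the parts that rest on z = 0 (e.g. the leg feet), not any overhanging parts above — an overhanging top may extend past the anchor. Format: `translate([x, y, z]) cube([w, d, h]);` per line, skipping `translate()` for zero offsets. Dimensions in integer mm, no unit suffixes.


translate([112, 289, 405]) cube([1757, 345, 51]);
translate([112, 289, 0]) cube([55, 55, 405]);
translate([112, 579, 0]) cube([55, 55, 405]);
translate([1814, 289, 0]) cube([55, 55, 405]);
translate([1814, 579, 0]) cube([55, 55, 405]);


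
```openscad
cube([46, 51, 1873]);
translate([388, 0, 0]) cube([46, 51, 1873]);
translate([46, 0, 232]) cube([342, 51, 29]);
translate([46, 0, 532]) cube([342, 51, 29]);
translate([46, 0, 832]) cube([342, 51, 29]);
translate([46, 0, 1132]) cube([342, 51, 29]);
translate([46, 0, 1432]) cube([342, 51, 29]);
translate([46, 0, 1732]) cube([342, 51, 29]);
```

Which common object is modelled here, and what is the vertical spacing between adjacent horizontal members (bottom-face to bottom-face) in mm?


A ladder. The rung spacing is 300 mm.

Two tall 46×51 posts with 6 short bars between them — a ladder. Adjacent rungs sit at z = 232 and z = 532, so the spacing is 532 − 232 = 300 mm.


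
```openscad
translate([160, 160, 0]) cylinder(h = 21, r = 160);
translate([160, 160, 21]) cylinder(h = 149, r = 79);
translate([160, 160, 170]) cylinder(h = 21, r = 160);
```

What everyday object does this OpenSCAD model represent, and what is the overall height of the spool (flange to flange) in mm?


A spool. The overall height is 191 mm.

Three coaxial cylinders, large–small–large — a spool. Two 21 mm flanges and a 149 mm core give 21 + 149 + 21 = 191 mm.


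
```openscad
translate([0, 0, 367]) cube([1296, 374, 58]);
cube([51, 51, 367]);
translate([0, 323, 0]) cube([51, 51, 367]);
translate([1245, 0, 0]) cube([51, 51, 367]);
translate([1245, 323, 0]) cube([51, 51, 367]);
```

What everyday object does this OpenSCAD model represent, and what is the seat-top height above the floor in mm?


A bench. The seat-top height is 425 mm.

A long slab on four corner posts — a bench. The slab sits at z = 367 with thickness 58, so the top is 367 + 58 = 425 mm.


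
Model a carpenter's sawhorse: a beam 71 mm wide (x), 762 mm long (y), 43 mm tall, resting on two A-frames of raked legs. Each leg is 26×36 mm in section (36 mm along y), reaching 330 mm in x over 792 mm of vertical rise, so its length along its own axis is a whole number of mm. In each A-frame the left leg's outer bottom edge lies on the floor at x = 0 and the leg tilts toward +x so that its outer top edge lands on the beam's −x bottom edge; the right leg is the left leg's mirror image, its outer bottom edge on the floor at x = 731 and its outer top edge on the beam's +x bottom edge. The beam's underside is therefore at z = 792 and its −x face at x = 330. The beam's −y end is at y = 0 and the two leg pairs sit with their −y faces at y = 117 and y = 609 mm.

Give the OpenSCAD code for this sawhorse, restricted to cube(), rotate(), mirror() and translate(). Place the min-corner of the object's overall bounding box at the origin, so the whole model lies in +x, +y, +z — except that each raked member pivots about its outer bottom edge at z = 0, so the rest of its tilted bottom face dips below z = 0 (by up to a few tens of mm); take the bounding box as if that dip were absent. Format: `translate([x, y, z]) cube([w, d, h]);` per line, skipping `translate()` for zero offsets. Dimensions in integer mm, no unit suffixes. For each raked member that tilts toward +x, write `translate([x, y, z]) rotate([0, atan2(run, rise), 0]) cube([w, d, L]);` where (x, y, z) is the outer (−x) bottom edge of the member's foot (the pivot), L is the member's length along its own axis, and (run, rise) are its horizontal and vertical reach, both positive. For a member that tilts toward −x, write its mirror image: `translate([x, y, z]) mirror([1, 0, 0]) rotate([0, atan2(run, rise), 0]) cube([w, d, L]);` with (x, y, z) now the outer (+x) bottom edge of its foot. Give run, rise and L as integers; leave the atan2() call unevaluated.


// leg length = √(330² + 792²) = 858
// right-leg outer foot x = 2·330 + 71 = 731
// beam min-corner = (330, 0, 792)
translate([330, 0, 792]) cube([71, 762, 43]);
translate([0, 117, 0]) rotate([0, atan2(330, 792), 0]) cube([26, 36, 858]);
translate([731, 117, 0]) mirror([1, 0, 0]) rotate([0, atan2(330, 792), 0]) cube([26, 36, 858]);
translate([0, 609, 0]) rotate([0, atan2(330, 792), 0]) cube([26, 36, 858]);
translate([731, 609, 0]) mirror([1, 0, 0]) rotate([0, atan2(330, 792), 0]) cube([26, 36, 858]);


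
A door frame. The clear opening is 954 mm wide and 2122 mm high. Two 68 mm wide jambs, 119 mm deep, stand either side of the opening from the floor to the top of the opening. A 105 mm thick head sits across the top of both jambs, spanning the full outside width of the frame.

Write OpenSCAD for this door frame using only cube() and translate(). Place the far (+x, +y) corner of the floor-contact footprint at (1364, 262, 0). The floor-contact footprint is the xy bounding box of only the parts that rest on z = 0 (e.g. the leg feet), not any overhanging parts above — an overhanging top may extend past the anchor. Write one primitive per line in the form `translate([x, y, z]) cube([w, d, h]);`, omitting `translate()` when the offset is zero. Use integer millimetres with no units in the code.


translate([274, 143, 0]) cube([68, 119, 2122]);
translate([1296, 143, 0]) cube([68, 119, 2122]);
translate([274, 143, 2122]) cube([1090, 119, 105]);


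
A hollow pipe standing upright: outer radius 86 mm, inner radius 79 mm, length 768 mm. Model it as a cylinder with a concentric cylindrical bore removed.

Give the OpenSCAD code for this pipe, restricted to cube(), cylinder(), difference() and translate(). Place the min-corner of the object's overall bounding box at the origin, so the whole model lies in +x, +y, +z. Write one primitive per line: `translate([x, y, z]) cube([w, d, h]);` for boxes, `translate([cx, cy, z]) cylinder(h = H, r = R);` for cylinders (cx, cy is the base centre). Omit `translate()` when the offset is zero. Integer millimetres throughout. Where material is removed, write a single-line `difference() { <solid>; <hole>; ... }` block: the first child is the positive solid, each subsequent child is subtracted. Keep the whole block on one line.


difference() { translate([86, 86, 0]) cylinder(h = 768, r = 86); translate([86, 86, 0]) cylinder(h = 768, r = 79); }


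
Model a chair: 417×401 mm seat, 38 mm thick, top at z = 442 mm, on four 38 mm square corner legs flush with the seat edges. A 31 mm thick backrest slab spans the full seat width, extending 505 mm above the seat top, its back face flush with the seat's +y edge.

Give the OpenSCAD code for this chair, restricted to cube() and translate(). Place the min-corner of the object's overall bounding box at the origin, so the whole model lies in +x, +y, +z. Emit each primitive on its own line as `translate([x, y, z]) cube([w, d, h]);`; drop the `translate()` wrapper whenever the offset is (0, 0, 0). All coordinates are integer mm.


translate([0, 0, 404]) cube([417, 401, 38]);
cube([38, 38, 404]);
translate([379, 0, 0]) cube([38, 38, 404]);
translate([0, 363, 0]) cube([38, 38, 404]);
translate([379, 363, 0]) cube([38, 38, 404]);
translate([0, 370, 442]) cube([417, 31, 505]);


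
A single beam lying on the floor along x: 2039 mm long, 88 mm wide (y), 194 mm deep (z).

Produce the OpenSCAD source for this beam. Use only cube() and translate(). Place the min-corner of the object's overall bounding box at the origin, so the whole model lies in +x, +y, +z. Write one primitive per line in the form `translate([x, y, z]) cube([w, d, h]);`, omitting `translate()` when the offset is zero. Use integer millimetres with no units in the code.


cube([2039, 88, 194]);


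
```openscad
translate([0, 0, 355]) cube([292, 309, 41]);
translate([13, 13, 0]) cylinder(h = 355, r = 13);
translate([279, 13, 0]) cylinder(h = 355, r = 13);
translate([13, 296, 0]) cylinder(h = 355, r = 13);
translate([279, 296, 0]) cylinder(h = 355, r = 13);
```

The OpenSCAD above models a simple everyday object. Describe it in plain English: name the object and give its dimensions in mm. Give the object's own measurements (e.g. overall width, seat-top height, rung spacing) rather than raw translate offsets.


A four-legged stool. The seat is a 292×309×41 mm slab whose top surface is at z = 396 mm; four round legs, each 26 mm in diameter, run from the floor (z = 0) to the underside of the seat, each leg's axis is inset half a diameter from the nearest pair of seat edges (so the leg's bounding box is flush with the corner).


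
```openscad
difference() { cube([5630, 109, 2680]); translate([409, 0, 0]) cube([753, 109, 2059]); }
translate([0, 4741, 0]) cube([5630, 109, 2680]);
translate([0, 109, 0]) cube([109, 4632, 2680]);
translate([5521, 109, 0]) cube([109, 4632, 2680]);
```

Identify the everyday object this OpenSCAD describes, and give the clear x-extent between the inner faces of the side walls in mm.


A single room. The interior width is 5412 mm.

Four walls enclosing a rectangle with a door in the front wall — a room. Outside width 5630 minus two 109 mm walls gives 5412 mm.


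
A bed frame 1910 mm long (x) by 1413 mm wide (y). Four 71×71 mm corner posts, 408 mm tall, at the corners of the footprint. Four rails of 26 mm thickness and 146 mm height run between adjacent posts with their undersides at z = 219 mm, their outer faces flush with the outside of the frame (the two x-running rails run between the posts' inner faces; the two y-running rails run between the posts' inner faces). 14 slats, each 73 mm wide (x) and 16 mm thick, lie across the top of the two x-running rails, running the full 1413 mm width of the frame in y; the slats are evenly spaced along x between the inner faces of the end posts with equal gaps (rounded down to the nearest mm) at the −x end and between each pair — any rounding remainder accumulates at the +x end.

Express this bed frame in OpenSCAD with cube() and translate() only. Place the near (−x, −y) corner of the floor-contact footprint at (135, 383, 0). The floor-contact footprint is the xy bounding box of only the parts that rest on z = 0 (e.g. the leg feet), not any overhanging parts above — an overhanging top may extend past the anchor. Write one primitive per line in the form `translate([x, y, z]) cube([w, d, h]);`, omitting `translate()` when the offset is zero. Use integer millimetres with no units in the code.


translate([135, 383, 0]) cube([71, 71, 408]);
translate([135, 1725, 0]) cube([71, 71, 408]);
translate([1974, 383, 0]) cube([71, 71, 408]);
translate([1974, 1725, 0]) cube([71, 71, 408]);
translate([206, 383, 219]) cube([1768, 26, 146]);
translate([206, 1770, 219]) cube([1768, 26, 146]);
translate([135, 454, 219]) cube([26, 1271, 146]);
translate([2019, 454, 219]) cube([26, 1271, 146]);
translate([255, 383, 365]) cube([73, 1413, 16]);
translate([377, 383, 365]) cube([73, 1413, 16]);
translate([499, 383, 365]) cube([73, 1413, 16]);
translate([621, 383, 365]) cube([73, 1413, 16]);
translate([743, 383, 365]) cube([73, 1413, 16]);
translate([865, 383, 365]) cube([73, 1413, 16]);
translate([987, 383, 365]) cube([73, 1413, 16]);
translate([1109, 383, 365]) cube([73, 1413, 16]);
translate([1231, 383, 365]) cube([73, 1413, 16]);
translate([1353, 383, 365]) cube([73, 1413, 16]);
translate([1475, 383, 365]) cube([73, 1413, 16]);
translate([1597, 383, 365]) cube([73, 1413, 16]);
translate([1719, 383, 365]) cube([73, 1413, 16]);
translate([1841, 383, 365]) cube([73, 1413, 16]);


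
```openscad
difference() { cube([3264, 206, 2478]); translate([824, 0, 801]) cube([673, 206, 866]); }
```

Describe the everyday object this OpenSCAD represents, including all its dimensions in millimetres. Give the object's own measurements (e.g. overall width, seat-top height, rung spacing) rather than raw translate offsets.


A wall 3264 mm long (x), 206 mm thick (y), 2478 mm tall, with a rectangular window opening cut through it. The opening is 673 mm wide and 866 mm tall; its sill is at z = 801 mm and its near (−x) edge is 824 mm from the wall's −x end. The opening passes through the full wall thickness.


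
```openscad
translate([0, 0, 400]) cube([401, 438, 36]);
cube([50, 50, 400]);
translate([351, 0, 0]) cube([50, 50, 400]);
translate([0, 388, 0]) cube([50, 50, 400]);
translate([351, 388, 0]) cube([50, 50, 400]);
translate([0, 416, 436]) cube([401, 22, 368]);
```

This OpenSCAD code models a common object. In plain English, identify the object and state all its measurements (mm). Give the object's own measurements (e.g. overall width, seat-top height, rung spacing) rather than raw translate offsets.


A chair. The seat is a 401×438×36 mm slab with its top at z = 436 mm, on four 50×50 mm corner legs (flush with the seat edges, standing on z = 0). A flat backrest 22 mm thick, 368 mm tall, spans the full seat width and rises from the seat top along its +y edge, rear face flush with the rear of the seat.


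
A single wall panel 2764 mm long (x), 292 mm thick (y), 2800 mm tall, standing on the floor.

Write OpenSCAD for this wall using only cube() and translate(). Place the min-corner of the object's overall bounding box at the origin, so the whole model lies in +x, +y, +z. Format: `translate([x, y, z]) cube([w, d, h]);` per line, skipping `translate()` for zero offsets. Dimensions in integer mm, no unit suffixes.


cube([2764, 292, 2800]);


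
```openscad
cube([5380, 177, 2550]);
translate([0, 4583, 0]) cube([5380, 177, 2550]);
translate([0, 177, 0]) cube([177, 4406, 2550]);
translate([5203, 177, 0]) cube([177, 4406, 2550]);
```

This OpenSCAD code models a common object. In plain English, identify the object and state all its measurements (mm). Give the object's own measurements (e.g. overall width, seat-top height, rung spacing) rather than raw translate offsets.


The wall frame of a small rectangular building: four walls, each 2550 mm tall and 177 mm thick, enclosing a footprint 5380 mm (x) by 4760 mm (y) outside-to-outside, with no floor or roof. The front and back walls (the −y and +y sides) span the full width; the two side walls fit between them.


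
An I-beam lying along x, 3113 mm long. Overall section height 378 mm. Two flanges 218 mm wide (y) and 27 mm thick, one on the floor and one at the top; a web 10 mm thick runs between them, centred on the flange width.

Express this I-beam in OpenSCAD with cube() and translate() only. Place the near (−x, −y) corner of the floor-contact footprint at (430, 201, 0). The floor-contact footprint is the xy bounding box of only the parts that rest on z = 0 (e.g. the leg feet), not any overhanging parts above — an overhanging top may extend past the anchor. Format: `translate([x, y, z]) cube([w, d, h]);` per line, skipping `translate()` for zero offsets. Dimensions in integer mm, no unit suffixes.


translate([430, 201, 0]) cube([3113, 218, 27]);
translate([430, 305, 27]) cube([3113, 10, 324]);
translate([430, 201, 351]) cube([3113, 218, 27]);


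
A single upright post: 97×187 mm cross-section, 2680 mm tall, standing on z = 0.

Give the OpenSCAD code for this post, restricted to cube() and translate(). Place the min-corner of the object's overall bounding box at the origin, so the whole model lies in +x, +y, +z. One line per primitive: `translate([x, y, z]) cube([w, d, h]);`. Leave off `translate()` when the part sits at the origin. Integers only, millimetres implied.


cube([97, 187, 2680]);


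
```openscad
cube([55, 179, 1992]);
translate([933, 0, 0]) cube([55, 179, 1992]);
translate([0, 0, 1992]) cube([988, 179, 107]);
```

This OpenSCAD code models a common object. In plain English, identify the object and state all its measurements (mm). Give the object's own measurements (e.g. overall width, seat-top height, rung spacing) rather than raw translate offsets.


A door frame. The clear opening is 878 mm wide and 1992 mm high. Two 55 mm wide jambs, 179 mm deep, stand either side of the opening from the floor to the top of the opening. A 107 mm thick head sits across the top of both jambs, spanning the full outside width of the frame.


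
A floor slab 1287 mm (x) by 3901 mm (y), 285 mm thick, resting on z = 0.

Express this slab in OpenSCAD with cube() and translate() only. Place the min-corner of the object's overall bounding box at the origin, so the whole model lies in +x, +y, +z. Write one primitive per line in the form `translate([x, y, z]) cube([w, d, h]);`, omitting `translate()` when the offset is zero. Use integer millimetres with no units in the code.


cube([1287, 3901, 285]);


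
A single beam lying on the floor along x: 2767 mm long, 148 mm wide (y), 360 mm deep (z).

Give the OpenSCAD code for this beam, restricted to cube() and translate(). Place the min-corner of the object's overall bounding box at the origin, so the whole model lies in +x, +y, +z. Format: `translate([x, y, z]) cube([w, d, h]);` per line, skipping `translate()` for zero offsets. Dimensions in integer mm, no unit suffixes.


cube([2767, 148, 360]);


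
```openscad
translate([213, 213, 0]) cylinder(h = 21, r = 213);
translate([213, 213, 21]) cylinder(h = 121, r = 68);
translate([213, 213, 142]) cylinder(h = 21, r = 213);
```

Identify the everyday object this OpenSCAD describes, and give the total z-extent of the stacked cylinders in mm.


A spool. The overall height is 163 mm.

Three coaxial cylinders, large–small–large — a spool. Two 21 mm flanges and a 121 mm core give 21 + 121 + 21 = 163 mm.


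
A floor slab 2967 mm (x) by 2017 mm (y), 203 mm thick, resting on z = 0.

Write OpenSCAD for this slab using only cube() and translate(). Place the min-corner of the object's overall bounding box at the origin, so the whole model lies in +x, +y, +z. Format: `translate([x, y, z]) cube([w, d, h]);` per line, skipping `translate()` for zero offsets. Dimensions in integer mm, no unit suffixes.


cube([2967, 2017, 203]);


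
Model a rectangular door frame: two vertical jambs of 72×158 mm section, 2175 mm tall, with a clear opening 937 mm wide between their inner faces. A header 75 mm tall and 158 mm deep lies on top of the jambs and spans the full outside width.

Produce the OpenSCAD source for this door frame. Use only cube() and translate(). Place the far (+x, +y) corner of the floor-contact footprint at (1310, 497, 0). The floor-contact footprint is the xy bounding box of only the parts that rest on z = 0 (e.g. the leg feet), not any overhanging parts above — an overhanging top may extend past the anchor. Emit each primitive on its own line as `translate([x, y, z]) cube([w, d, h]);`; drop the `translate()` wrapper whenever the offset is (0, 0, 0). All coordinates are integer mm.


translate([229, 339, 0]) cube([72, 158, 2175]);
translate([1238, 339, 0]) cube([72, 158, 2175]);
translate([229, 339, 2175]) cube([1081, 158, 75]);


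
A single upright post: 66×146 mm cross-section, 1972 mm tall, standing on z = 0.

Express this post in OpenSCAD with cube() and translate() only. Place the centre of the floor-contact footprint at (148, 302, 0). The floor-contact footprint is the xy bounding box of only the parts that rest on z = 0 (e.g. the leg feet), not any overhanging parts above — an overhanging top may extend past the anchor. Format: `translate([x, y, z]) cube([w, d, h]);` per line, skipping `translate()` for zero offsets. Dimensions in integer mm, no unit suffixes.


translate([115, 229, 0]) cube([66, 146, 1972]);


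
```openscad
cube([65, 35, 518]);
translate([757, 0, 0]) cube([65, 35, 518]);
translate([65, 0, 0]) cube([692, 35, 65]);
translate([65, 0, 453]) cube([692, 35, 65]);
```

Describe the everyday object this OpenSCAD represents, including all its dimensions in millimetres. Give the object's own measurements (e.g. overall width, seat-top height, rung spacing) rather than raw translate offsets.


A rectangular picture frame lying in the x–z plane (depth along y). The opening is 692 mm wide (x) by 388 mm tall (z), surrounded by a border 65 mm wide on all four sides. The frame is 35 mm deep and is made of two full-height vertical stiles with two horizontal rails fitted between them.


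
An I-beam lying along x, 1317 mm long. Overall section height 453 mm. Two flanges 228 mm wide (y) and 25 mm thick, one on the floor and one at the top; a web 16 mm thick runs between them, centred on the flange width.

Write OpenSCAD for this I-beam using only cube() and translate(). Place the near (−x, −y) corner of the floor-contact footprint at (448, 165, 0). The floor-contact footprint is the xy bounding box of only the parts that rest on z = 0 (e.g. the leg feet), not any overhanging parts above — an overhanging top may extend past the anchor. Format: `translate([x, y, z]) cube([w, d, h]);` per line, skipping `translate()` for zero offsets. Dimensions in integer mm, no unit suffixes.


translate([448, 165, 0]) cube([1317, 228, 25]);
translate([448, 271, 25]) cube([1317, 16, 403]);
translate([448, 165, 428]) cube([1317, 228, 25]);


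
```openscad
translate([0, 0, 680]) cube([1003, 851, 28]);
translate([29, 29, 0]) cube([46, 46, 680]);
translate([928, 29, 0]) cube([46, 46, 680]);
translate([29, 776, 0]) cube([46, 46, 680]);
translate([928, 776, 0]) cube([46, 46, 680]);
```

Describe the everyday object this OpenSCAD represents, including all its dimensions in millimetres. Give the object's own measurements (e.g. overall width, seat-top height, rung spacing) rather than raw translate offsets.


A table: top 1003 mm (x) × 851 mm (y), 28 mm thick, upper face at z = 708 mm, on four 46×46 mm square legs, each inset 29 mm from the nearest pair of top edges from z = 0 to the bottom of the top.


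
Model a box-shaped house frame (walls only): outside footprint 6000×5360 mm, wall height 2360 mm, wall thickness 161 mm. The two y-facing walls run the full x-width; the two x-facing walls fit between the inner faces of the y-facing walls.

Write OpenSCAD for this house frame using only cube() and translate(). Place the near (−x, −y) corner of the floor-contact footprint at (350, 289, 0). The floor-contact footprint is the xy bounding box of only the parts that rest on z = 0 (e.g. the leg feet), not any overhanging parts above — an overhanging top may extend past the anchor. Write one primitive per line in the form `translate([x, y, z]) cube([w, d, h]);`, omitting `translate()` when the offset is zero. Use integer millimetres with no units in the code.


translate([350, 289, 0]) cube([6000, 161, 2360]);
translate([350, 5488, 0]) cube([6000, 161, 2360]);
translate([350, 450, 0]) cube([161, 5038, 2360]);
translate([6189, 450, 0]) cube([161, 5038, 2360]);


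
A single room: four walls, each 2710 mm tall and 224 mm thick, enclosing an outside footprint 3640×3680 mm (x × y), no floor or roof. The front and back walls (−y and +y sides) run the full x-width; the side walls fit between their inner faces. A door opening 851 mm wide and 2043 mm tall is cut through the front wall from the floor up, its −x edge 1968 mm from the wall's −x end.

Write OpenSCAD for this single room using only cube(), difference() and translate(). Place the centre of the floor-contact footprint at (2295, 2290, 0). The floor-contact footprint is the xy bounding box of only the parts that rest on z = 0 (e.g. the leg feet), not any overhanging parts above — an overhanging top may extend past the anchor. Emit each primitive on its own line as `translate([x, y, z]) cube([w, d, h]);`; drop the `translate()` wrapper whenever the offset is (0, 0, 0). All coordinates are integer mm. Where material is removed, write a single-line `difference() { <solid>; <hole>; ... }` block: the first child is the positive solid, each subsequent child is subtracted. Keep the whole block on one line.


difference() { translate([475, 450, 0]) cube([3640, 224, 2710]); translate([2443, 450, 0]) cube([851, 224, 2043]); }
translate([475, 3906, 0]) cube([3640, 224, 2710]);
translate([475, 674, 0]) cube([224, 3232, 2710]);
translate([3891, 674, 0]) cube([224, 3232, 2710]);


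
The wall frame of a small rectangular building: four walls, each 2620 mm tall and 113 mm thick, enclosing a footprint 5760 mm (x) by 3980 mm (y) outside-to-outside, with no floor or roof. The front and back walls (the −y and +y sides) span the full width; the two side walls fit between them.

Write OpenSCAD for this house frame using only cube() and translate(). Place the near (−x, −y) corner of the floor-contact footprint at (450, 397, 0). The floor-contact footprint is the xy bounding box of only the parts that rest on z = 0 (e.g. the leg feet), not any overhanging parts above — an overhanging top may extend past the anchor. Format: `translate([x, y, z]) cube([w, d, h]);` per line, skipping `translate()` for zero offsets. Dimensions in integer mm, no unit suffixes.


translate([450, 397, 0]) cube([5760, 113, 2620]);
translate([450, 4264, 0]) cube([5760, 113, 2620]);
translate([450, 510, 0]) cube([113, 3754, 2620]);
translate([6097, 510, 0]) cube([113, 3754, 2620]);
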